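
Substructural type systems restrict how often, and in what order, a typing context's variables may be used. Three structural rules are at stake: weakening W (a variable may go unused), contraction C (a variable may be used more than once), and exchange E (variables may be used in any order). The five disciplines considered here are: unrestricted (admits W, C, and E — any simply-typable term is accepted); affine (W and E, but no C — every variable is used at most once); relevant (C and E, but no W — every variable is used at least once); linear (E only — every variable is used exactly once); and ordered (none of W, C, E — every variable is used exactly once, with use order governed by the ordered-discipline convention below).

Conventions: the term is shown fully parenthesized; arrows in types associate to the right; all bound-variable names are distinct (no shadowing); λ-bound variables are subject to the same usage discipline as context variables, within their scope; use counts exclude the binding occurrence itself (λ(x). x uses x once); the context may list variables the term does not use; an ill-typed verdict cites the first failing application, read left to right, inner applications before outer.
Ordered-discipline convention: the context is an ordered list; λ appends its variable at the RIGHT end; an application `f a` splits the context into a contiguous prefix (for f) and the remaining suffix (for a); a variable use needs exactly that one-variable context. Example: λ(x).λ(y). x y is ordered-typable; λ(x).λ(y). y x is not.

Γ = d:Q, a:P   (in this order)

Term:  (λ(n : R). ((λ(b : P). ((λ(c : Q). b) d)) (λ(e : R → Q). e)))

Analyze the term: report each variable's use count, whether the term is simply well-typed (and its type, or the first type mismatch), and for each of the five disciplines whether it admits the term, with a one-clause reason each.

usage: d ×1, a ×0, n [bound] ×0, b [bound] ×1, c [bound] ×0, e [bound] ×1
use order (left to right): b, d, e
typing: ill-typed: an application expects P but receives (R → Q) → R → Q
ordered ✗ (fails simple typing)
linear ✗ (a type mismatch blocks all five)
affine ✗ (the type mismatch rejects it)
relevant ✗ (not simply typable)
unrestricted ✗ (fails simple typing)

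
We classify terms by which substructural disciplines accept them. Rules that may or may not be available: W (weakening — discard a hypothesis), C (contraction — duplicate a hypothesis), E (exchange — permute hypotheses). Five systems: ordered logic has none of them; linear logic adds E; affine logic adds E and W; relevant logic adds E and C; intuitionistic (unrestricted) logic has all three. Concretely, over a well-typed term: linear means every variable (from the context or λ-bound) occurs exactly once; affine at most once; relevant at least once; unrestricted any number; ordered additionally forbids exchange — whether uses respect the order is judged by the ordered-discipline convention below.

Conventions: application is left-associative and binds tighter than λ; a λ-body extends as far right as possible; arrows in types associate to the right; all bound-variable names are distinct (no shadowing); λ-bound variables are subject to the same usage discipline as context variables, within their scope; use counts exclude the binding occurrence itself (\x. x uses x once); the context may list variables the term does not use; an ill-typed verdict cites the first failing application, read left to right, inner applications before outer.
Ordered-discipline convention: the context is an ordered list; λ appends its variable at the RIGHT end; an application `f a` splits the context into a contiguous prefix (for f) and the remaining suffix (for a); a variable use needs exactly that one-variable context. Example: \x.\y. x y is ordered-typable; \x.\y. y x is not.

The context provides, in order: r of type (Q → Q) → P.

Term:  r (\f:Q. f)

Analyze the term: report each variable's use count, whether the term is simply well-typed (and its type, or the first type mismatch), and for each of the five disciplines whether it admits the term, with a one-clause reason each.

counts: r: 1, f [bound]: 1
order of uses: r, f
typing: ✓ — P
ordered: ✓, r, f once each; derivable with no W/C/E
linear: ✓, each of r, f used exactly once
affine: ✓, none of r, f used more than once
relevant: ✓, none of r, f goes unused
unrestricted: ✓, typability at P is all that's needed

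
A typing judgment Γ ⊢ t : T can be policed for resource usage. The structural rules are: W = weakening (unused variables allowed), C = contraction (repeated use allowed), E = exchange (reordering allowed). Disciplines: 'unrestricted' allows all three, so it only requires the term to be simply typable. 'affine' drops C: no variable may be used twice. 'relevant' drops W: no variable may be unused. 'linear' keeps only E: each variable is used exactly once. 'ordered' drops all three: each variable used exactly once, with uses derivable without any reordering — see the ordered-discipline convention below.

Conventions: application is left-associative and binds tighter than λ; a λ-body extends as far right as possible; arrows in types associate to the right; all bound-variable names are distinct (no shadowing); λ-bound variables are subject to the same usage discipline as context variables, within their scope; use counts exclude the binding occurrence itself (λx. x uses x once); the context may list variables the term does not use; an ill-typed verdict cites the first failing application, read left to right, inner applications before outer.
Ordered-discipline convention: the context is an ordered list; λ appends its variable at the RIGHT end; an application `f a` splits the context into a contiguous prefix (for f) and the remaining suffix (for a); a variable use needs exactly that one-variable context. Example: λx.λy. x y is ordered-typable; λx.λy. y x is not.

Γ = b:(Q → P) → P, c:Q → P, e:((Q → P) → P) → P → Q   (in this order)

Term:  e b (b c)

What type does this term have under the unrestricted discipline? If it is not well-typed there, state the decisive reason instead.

term : Q
variable uses: b: 2×, c: 1×, e: 1×
order of uses: e, b, b, c
typing: the term checks, with type Q
per-discipline verdicts: ordered ✗, linear ✗, affine ✗, relevant ✓, unrestricted ✓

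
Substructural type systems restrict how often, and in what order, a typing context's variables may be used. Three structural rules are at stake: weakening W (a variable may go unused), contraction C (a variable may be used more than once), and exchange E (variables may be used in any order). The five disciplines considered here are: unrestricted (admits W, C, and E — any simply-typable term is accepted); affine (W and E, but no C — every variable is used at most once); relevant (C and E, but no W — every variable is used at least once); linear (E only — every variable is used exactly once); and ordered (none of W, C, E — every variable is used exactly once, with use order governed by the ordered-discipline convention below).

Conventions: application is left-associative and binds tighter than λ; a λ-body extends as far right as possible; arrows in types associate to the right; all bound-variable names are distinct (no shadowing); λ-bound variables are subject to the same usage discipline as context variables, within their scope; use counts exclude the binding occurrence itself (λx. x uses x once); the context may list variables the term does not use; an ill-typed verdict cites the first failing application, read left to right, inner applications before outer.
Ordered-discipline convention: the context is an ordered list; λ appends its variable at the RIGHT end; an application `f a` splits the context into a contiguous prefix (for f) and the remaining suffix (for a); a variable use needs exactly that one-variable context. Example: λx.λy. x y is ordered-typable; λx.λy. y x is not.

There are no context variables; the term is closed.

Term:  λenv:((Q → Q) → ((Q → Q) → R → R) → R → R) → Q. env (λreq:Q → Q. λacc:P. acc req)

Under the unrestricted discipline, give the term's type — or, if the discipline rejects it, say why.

not well-typed under unrestricted — a type mismatch blocks all five
variable uses: env (bound): 1; req (bound): 1; acc (bound): 1
uses in reading order: env, acc, req
typing: ill-typed: non-function type P applied to an argument
summary: ordered ✗ · linear ✗ · affine ✗ · relevant ✗ · unrestricted ✗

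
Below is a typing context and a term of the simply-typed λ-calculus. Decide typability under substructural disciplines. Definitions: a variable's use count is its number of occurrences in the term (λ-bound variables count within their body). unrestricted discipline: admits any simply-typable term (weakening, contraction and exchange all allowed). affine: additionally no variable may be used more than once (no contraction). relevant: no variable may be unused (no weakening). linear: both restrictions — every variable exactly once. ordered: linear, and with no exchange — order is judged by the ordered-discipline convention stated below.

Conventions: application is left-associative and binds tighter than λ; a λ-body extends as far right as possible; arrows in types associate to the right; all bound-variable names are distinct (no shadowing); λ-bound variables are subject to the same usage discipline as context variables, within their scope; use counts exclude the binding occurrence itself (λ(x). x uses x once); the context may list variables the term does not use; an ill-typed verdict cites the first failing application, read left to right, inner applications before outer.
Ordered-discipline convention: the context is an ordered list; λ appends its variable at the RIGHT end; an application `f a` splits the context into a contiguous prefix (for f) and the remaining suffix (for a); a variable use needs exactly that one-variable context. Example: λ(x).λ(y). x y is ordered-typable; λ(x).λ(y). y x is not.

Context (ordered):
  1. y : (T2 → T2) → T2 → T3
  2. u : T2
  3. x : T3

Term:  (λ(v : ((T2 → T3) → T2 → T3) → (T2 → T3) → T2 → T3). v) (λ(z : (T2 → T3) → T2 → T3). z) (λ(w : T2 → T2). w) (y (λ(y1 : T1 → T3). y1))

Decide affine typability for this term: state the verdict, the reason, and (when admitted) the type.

no — not simply typable
counts: y ×1; u ×0; x ×0; v (bound) ×1; z (bound) ×1; w (bound) ×1; y1 (bound) ×1
uses in reading order: v, z, w, y, y1
typing: ill-typed: an application expects (T2 → T3) → T2 → T3 but receives (T2 → T2) → T2 → T2
summary: ordered ✗ · linear ✗ · affine ✗ · relevant ✗ · unrestricted ✗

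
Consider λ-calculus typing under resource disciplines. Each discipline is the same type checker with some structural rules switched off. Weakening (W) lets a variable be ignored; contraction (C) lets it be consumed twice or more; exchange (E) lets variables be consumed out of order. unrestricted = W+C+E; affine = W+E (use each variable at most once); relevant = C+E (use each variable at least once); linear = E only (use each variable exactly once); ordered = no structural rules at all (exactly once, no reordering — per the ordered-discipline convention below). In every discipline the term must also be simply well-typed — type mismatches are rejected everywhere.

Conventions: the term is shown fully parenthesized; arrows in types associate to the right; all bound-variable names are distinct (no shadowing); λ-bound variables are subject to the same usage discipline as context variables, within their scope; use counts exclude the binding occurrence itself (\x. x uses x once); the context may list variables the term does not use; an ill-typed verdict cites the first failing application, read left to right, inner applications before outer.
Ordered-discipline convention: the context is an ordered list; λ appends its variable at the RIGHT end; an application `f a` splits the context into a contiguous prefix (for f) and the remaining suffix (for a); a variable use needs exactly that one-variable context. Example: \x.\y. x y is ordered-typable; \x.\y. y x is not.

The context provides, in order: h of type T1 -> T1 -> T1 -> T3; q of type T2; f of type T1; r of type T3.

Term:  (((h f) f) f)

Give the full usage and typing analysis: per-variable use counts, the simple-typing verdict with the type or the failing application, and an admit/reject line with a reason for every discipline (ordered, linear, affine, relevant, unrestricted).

usage: h ×1, q ×0, f ×3, r ×0
order of uses: h, f, f, f
typing: well-typed — term : T3
ordered: ✗, uses contraction: f ×3; q, r never used (weakening)
linear: ✗, uses contraction: f ×3; q, r never used (weakening)
affine: ✗, uses contraction: f ×3
relevant: ✗, q, r never used (weakening)
unrestricted: ✓, simply typable at T3; W, C, E all held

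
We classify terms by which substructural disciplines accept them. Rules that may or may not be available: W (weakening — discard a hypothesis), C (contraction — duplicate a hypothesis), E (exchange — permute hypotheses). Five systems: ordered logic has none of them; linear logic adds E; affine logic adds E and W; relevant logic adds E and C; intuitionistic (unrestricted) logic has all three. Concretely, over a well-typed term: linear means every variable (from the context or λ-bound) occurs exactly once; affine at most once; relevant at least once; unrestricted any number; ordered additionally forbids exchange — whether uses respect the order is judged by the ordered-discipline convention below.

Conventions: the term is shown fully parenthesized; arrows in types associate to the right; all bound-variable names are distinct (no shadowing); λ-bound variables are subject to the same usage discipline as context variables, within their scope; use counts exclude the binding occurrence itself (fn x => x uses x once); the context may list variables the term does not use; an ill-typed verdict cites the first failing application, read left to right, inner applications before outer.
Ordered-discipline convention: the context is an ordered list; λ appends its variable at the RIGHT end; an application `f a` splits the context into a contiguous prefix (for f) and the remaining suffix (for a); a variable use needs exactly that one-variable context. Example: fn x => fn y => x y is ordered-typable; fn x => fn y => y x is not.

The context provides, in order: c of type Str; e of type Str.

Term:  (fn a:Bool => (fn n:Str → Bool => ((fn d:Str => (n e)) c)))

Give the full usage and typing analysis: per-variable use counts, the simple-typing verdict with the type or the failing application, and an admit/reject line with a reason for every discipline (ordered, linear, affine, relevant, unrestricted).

variable uses: c ×1, e ×1, a (bound) ×0, n (bound) ×1, d (bound) ×0
use order (left to right): n, e, c
typing: ✓ — Bool → (Str → Bool) → Bool
ordered ✗ (needs weakening: a, d unused)
linear ✗ (needs weakening: a, d unused)
affine ✓ (no duplicate uses among c, e, a, n, d)
relevant ✗ (needs weakening: a, d unused)
unrestricted ✓ (well-typed at Bool → (Str → Bool) → Bool; no restrictions here)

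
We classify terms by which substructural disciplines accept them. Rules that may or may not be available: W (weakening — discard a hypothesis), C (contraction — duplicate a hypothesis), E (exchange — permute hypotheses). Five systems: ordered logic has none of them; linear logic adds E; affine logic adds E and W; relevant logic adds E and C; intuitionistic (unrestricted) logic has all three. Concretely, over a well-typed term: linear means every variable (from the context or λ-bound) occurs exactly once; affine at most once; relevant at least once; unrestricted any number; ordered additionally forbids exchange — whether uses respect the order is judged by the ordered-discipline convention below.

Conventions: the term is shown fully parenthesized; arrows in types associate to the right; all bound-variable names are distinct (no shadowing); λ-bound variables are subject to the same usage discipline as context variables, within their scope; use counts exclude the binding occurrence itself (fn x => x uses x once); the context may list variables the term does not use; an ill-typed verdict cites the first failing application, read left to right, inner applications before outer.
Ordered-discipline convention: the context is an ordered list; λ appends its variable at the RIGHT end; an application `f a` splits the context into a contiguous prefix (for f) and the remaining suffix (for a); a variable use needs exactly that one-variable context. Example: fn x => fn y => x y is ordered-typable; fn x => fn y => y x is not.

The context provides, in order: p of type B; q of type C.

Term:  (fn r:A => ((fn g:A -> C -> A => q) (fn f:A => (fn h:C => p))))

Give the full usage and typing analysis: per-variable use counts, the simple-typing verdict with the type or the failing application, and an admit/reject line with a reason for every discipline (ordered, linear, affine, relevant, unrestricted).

usage: p ×1; q ×1; r (λ-bound) ×0; g (λ-bound) ×0; f (λ-bound) ×0; h (λ-bound) ×0
uses in reading order: q, p
typing: ill-typed: an application expects A -> C -> A but receives A -> C -> B
ordered ✗ (a type mismatch blocks all five)
linear ✗ (the type mismatch rejects it)
affine ✗ (not simply typable)
relevant ✗ (fails simple typing)
unrestricted ✗ (a type mismatch blocks all five)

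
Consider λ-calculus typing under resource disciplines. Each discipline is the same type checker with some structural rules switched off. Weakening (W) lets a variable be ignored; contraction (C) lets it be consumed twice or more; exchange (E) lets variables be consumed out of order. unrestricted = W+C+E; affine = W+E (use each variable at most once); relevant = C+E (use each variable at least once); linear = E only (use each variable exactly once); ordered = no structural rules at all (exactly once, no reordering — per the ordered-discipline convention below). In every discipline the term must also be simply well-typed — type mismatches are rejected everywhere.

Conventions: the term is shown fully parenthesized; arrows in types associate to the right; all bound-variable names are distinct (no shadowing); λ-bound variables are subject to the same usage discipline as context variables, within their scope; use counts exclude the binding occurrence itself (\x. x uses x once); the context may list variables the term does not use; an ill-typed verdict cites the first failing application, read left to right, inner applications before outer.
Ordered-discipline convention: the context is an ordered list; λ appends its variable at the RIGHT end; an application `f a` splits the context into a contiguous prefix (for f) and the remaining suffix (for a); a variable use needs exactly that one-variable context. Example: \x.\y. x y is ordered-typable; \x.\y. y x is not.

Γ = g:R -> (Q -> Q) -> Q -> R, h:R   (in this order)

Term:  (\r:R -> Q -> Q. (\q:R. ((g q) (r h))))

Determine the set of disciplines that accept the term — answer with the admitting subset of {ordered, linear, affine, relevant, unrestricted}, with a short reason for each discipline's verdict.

admitting disciplines: linear, affine, relevant, unrestricted
counts: g: 1×; h: 1×; r (bound): 1×; q (bound): 1×
left-to-right use order: g, q, r, h
typing: well-typed at (R -> Q -> Q) -> R -> Q -> R
ordered ✗ (use order g, q, r, h needs exchange)
linear ✓ (each of g, h, r, q used exactly once)
affine ✓ (none of g, h, r, q used more than once)
relevant ✓ (none of g, h, r, q goes unused)
unrestricted ✓ (typability at (R -> Q -> Q) -> R -> Q -> R is all that's needed)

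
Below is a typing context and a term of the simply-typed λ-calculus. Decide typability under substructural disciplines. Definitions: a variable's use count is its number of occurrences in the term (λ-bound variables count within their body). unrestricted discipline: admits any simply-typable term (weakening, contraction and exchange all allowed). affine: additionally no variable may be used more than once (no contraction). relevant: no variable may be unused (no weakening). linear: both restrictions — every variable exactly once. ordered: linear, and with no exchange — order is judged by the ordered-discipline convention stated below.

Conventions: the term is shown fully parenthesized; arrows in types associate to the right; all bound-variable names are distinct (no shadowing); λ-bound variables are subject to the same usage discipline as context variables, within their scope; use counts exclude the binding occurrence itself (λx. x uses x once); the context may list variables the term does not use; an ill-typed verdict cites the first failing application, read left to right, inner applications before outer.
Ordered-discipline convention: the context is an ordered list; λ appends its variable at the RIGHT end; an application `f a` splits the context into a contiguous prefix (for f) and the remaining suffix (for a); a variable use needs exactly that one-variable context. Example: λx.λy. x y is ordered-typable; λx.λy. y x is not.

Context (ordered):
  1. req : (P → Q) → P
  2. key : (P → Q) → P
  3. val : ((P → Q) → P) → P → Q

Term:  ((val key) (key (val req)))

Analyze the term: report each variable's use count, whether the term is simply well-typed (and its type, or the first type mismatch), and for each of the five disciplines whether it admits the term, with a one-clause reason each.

use counts: req=1, key=2, val=2
left-to-right use order: val, key, key, val, req
typing: ✓ — Q
ordered: ✗ — key ×2, val ×2 used more than once (contraction)
linear: ✗ — key ×2, val ×2 used more than once (contraction)
affine: ✗ — key ×2, val ×2 used more than once (contraction)
relevant: ✓ — at least one use each (req, key, val)
unrestricted: ✓ — typability at Q is all that's needed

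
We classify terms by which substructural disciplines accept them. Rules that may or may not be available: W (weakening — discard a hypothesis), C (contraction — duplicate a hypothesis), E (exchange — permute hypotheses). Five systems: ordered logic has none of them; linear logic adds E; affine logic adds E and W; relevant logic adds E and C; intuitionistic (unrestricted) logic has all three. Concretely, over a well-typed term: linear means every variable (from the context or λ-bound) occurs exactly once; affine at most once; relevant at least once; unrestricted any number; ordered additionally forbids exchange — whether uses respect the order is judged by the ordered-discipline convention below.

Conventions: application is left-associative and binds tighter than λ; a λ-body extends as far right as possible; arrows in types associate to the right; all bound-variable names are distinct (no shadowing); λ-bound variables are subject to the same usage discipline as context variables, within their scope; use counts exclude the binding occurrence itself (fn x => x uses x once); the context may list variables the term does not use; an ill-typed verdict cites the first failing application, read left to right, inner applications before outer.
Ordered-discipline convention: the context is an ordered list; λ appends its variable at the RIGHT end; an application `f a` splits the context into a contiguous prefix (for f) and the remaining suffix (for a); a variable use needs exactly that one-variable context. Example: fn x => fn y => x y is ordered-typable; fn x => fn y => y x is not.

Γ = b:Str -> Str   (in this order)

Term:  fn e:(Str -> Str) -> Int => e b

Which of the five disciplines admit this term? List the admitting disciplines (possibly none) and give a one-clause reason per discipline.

accepted by: linear, affine, relevant, unrestricted
counts: b=1, e (bound)=1
order of uses: e, b
typing: ✓ — ((Str -> Str) -> Int) -> Int
ordered: ✗ — no ordered split (uses run e, b)
linear: ✓ — b, e: one use apiece
affine: ✓ — no duplicate uses among b, e
relevant: ✓ — at least one use each (b, e)
unrestricted: ✓ — typability at ((Str -> Str) -> Int) -> Int is all that's needed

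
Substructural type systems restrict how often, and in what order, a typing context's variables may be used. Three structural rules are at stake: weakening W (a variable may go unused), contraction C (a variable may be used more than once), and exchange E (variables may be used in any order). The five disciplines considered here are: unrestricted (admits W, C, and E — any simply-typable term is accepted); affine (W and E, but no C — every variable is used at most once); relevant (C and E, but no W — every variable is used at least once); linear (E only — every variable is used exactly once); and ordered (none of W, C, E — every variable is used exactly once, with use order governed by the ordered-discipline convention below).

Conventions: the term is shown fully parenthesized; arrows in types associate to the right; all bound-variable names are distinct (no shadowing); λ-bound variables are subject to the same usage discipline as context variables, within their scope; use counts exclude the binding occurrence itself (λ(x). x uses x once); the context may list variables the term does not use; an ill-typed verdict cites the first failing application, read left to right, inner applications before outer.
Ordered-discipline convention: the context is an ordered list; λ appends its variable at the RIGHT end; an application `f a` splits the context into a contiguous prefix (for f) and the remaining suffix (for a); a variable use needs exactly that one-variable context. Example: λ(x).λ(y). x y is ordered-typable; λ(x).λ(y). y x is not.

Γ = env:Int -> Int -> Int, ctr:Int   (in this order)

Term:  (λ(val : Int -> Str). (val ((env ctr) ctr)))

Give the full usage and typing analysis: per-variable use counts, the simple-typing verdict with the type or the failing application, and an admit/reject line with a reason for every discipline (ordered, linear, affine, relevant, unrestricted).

variable uses: env: 1; ctr: 2; val (bound): 1
uses in reading order: val, env, ctr, ctr
typing: the term checks, with type (Int -> Str) -> Str
ordered: ✗ — repeated use of ctr ×2
linear: ✗ — repeated use of ctr ×2
affine: ✗ — repeated use of ctr ×2
relevant: ✓ — at least one use each (env, ctr, val)
unrestricted: ✓ — typability at (Int -> Str) -> Str is all that's needed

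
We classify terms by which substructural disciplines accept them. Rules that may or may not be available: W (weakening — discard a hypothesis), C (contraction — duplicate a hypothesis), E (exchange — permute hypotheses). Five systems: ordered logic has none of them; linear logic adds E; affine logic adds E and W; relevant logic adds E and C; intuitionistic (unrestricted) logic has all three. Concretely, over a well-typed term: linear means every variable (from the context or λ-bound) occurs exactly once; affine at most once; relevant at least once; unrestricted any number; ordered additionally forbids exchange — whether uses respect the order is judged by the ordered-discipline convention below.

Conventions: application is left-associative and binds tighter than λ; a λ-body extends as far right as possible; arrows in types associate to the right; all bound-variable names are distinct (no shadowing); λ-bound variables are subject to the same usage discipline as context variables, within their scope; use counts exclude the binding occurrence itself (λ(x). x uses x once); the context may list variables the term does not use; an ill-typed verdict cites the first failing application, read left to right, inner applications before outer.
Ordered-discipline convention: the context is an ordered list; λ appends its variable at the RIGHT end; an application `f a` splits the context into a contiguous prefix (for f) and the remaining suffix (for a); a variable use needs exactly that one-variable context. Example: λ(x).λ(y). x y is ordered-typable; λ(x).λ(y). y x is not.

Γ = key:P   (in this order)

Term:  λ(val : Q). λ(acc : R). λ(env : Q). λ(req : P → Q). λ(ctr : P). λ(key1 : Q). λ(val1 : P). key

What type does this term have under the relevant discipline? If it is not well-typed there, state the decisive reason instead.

not well-typed under relevant — needs weakening: val, acc, env, req, ctr, key1, val1 unused
use counts: key ×1, val (bound) ×0, acc (bound) ×0, env (bound) ×0, req (bound) ×0, ctr (bound) ×0, key1 (bound) ×0, val1 (bound) ×0
left-to-right use order: key
typing: well-typed at Q → R → Q → (P → Q) → P → Q → P → P
summary: ordered ✗; linear ✗; affine ✓; relevant ✗; unrestricted ✓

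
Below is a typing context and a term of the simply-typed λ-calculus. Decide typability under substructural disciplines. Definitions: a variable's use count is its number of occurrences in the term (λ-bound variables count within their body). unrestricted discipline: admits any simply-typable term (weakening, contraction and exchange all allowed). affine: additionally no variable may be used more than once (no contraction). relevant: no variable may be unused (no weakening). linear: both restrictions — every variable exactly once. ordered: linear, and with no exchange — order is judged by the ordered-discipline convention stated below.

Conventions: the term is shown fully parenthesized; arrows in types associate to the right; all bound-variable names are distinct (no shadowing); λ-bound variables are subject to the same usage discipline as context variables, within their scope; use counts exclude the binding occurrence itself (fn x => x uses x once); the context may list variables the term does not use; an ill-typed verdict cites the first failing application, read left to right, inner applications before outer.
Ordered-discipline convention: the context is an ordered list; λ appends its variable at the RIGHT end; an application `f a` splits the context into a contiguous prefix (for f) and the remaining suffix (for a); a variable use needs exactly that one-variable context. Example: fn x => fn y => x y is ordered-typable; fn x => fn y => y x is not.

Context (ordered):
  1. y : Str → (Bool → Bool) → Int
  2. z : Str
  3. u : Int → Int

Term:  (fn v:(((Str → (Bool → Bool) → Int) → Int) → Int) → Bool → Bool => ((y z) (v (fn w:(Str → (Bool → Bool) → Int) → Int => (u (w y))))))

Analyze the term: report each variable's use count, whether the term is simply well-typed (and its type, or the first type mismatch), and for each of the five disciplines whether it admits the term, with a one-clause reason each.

usage: y ×2, z ×1, u ×1, v (bound) ×1, w (bound) ×1
left-to-right use order: y, z, v, u, w, y
typing: ✓ — ((((Str → (Bool → Bool) → Int) → Int) → Int) → Bool → Bool) → Int
ordered: ✗ — uses contraction: y ×2
linear: ✗ — uses contraction: y ×2
affine: ✗ — uses contraction: y ×2
relevant: ✓ — at least one use each (y, z, u, v, w)
unrestricted: ✓ — simply typable at ((((Str → (Bool → Bool) → Int) → Int) → Int) → Bool → Bool) → Int; W, C, E all held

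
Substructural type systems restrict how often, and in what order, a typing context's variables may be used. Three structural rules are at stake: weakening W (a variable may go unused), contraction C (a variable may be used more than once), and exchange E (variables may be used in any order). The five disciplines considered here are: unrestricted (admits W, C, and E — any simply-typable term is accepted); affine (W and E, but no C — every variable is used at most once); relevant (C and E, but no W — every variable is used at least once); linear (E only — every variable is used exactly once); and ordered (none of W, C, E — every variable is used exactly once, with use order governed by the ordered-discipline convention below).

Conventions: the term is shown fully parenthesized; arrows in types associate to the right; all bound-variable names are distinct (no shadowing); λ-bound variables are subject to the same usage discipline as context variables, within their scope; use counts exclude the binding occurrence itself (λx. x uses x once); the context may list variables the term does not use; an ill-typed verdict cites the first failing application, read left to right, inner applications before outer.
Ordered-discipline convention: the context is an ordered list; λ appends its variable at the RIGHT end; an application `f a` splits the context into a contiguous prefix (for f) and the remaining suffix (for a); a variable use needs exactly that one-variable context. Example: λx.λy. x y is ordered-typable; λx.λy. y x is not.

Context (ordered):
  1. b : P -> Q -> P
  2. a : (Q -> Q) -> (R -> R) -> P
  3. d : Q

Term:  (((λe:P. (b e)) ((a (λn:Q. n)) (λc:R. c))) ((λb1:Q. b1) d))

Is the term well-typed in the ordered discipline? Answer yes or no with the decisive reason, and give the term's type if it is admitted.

yes — b, a, d, e, n, c, b1 once each; derivable with no W/C/E; term : P
use counts: b=1; a=1; d=1; e (λ-bound)=1; n (λ-bound)=1; c (λ-bound)=1; b1 (λ-bound)=1
uses in reading order: b, e, a, n, c, b1, d
typing: well-typed — term : P
all disciplines: ordered ✓, linear ✓, affine ✓, relevant ✓, unrestricted ✓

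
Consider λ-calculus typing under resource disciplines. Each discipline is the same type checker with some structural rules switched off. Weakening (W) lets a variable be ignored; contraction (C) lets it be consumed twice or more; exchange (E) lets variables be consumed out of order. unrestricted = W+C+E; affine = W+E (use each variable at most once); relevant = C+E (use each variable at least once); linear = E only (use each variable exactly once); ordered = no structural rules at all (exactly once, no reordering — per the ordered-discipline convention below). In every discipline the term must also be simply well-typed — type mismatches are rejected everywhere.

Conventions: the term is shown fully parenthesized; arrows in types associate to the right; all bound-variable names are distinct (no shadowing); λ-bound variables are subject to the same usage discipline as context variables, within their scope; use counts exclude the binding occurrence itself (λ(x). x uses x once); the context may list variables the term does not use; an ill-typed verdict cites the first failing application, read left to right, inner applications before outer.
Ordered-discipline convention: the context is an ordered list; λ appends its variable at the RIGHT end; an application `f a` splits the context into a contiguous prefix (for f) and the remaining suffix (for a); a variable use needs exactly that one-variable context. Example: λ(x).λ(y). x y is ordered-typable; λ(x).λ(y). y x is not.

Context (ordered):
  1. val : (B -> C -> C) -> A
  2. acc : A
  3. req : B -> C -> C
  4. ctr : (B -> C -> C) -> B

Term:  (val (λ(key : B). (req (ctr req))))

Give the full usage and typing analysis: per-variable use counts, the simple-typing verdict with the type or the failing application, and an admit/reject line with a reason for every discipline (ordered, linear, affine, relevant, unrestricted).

variable uses: val=1, acc=0, req=2, ctr=1, key [bound]=0
use order (left to right): val, req, ctr, req
typing: well-typed at A
ordered ✗ (uses contraction: req ×2; acc, key left unused)
linear ✗ (uses contraction: req ×2; acc, key left unused)
affine ✗ (uses contraction: req ×2)
relevant ✗ (acc, key left unused)
unrestricted ✓ (type-checks (A) and nothing is barred)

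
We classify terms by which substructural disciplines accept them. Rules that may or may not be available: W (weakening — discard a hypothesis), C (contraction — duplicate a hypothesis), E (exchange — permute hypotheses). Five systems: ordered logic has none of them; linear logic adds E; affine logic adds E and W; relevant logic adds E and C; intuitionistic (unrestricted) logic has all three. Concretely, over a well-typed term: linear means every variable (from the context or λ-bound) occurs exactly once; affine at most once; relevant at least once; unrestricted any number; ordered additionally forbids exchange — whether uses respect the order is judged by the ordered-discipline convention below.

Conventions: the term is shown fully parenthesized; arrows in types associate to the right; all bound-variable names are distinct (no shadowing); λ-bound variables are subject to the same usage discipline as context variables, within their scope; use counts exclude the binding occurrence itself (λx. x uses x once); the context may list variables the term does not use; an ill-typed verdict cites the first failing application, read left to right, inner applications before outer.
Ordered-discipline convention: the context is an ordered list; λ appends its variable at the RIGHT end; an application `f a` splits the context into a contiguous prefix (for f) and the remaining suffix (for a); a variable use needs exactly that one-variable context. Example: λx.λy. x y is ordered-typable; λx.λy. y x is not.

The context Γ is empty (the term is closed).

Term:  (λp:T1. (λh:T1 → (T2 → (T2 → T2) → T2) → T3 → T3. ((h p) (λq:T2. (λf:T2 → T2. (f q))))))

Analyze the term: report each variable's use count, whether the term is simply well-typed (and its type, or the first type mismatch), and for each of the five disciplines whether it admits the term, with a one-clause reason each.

variable uses: p (λ-bound) ×1, h (λ-bound) ×1, q (λ-bound) ×1, f (λ-bound) ×1
use order (left to right): h, p, f, q
typing: well-typed — term : T1 → (T1 → (T2 → (T2 → T2) → T2) → T3 → T3) → T3 → T3
ordered: ✗ — no contiguous prefix/suffix split fits h, p, f, q
linear: ✓ — exactly-once usage across p, h, q, f
affine: ✓ — no duplicate uses among p, h, q, f
relevant: ✓ — none of p, h, q, f goes unused
unrestricted: ✓ — type-checks (T1 → (T1 → (T2 → (T2 → T2) → T2) → T3 → T3) → T3 → T3) and nothing is barred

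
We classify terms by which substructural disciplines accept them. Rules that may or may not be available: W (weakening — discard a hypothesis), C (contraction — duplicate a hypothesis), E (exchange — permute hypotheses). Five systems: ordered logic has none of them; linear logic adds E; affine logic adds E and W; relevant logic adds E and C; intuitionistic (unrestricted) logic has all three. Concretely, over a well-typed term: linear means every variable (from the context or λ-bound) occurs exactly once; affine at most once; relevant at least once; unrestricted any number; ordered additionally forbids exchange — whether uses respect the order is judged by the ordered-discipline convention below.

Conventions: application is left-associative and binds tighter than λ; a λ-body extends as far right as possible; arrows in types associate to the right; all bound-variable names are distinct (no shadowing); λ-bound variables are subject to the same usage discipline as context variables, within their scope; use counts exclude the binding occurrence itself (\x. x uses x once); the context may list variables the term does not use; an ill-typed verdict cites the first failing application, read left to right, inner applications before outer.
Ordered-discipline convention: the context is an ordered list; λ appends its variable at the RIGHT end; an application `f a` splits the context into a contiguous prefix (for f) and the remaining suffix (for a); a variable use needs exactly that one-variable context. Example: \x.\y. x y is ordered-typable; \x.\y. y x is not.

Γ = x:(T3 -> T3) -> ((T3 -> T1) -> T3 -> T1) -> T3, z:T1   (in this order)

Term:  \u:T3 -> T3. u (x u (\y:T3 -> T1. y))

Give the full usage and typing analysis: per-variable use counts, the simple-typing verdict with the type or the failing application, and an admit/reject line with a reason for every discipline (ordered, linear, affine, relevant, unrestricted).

variable uses: x ×1, z ×0, u (λ-bound) ×2, y (λ-bound) ×1
use order (left to right): u, x, u, y
typing: ✓ — (T3 -> T3) -> T3
ordered ✗ (u ×2 used more than once (contraction); z never used (weakening))
linear ✗ (u ×2 used more than once (contraction); z never used (weakening))
affine ✗ (u ×2 used more than once (contraction))
relevant ✗ (z never used (weakening))
unrestricted ✓ (well-typed at (T3 -> T3) -> T3; no restrictions here)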